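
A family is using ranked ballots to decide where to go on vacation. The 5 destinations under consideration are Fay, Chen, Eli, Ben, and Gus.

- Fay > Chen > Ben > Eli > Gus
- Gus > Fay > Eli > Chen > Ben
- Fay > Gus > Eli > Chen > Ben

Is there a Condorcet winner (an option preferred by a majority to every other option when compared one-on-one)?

Yes

Head-to-head results (3 voters total):
Fay vs Chen: Fay wins 3–0.
Fay vs Eli: Fay wins 3–0.
Fay vs Ben: Fay wins 3–0.
Fay vs Gus: Fay wins 2–1.
Chen vs Eli: Eli wins 2–1.
Chen vs Ben: Chen wins 3–0.
Chen vs Gus: Gus wins 2–1.
Eli vs Ben: Eli wins 2–1.
Eli vs Gus: Gus wins 2–1.
Ben vs Gus: Gus wins 2–1.
Fay beats each rival — Chen (3–0), Eli (3–0), Ben (3–0), Gus (2–1) — so Fay is the Condorcet winner.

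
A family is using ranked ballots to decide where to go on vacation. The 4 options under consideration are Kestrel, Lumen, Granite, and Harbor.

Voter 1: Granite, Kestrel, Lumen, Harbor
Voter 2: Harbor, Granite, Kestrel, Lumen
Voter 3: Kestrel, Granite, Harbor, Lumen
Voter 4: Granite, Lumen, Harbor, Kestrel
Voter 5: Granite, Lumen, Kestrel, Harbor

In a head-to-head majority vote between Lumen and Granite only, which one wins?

Granite

Ballots ranking Lumen above Granite: 0.
Ballots ranking Granite above Lumen: 5.
Granite wins the head-to-head, 5–0.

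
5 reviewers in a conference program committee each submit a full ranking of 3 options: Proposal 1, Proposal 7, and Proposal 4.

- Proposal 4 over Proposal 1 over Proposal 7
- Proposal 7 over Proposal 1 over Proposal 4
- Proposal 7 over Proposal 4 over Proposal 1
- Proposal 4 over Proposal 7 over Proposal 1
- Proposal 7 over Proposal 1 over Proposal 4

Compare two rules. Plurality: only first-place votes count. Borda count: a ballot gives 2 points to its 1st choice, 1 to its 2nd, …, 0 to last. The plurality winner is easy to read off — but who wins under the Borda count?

Plurality first-place counts: Proposal 1 0, Proposal 7 3, Proposal 4 2 → Proposal 7.
Borda totals: Proposal 1 3, Proposal 7 7, Proposal 4 5 → Proposal 7.

Proposal 7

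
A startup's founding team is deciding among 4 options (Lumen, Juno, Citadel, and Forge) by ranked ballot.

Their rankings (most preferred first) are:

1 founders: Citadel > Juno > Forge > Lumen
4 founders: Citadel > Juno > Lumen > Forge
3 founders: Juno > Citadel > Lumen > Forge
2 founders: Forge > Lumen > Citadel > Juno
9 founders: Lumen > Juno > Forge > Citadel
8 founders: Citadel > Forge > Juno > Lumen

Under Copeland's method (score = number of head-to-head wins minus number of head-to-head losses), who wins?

Citadel

Pairwise results:
  Lumen vs Juno: Juno wins 16–11.
  Lumen vs Citadel: Citadel wins 16–11.
  Lumen vs Forge: Lumen wins 16–11.
  Juno vs Citadel: Citadel wins 15–12.
  Juno vs Forge: Juno wins 17–10.
  Citadel vs Forge: Citadel wins 16–11.
Copeland scores (wins − losses):
  Lumen: 1 − 2 = -1
  Juno: 2 − 1 = 1
  Citadel: 3 − 0 = 3
  Forge: 0 − 3 = -3
Citadel has the best Copeland score.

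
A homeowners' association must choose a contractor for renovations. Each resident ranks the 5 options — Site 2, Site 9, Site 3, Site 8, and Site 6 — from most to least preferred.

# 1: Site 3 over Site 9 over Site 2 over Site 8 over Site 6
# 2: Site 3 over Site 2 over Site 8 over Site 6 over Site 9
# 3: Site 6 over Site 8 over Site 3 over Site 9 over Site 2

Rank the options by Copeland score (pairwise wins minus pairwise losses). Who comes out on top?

Pairwise results:
  Site 2 vs Site 9: Site 9 wins 2–1.
  Site 2 vs Site 3: Site 3 wins 3–0.
  Site 2 vs Site 8: Site 2 wins 2–1.
  Site 2 vs Site 6: Site 2 wins 2–1.
  Site 9 vs Site 3: Site 3 wins 3–0.
  Site 9 vs Site 8: Site 8 wins 2–1.
  Site 9 vs Site 6: Site 6 wins 2–1.
  Site 3 vs Site 8: Site 3 wins 2–1.
  Site 3 vs Site 6: Site 3 wins 2–1.
  Site 8 vs Site 6: Site 8 wins 2–1.
Copeland scores (wins − losses):
  Site 2: 2 − 2 = 0
  Site 9: 1 − 3 = -2
  Site 3: 4 − 0 = 4
  Site 8: 2 − 2 = 0
  Site 6: 1 − 3 = -2
Site 3 has the best Copeland score.

Site 3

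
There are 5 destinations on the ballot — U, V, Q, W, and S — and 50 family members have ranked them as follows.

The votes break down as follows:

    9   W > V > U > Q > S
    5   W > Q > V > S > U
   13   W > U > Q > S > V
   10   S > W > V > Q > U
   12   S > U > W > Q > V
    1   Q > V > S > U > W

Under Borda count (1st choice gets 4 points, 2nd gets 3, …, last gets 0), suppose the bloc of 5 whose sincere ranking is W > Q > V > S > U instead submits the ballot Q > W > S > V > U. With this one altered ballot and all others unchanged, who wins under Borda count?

Borda totals with the altered ballot: U 94, V 55, Q 81, W 157, S 113.
The winner is unchanged: still W.

W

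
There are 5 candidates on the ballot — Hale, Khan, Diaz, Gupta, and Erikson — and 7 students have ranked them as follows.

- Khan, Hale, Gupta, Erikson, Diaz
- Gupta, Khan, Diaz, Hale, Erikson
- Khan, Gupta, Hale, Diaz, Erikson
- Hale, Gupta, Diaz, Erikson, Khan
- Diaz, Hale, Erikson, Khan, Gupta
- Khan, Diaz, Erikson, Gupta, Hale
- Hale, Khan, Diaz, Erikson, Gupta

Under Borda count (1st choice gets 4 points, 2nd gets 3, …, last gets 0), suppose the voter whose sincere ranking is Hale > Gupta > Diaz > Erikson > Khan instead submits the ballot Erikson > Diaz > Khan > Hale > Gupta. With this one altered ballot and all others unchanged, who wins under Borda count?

Khan

Borda totals with the altered ballot: Hale 14, Khan 21, Diaz 15, Gupta 10, Erikson 10.
The winner is unchanged: still Khan.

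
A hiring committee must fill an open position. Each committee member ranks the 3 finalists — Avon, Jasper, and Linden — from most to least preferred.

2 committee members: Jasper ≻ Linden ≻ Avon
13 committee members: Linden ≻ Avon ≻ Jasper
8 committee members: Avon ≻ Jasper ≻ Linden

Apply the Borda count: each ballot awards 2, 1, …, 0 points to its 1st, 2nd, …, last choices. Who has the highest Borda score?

Borda scores:
  Avon: 2·0 + 13·1 + 8·2 = 29
  Jasper: 2·2 + 13·0 + 8·1 = 12
  Linden: 2·1 + 13·2 + 8·0 = 28
Avon has the highest total.

Avon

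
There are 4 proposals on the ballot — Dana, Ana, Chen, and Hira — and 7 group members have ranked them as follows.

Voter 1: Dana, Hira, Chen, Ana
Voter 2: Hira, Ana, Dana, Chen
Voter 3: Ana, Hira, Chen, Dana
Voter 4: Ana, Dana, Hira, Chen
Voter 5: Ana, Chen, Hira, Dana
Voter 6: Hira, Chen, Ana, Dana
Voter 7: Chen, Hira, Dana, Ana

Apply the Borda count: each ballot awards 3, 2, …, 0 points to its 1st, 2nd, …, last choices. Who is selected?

Borda scores:
  Dana: 3 + 1 + 0 + 2 + 0 + 0 + 1 = 7
  Ana: 0 + 2 + 3 + 3 + 3 + 1 + 0 = 12
  Chen: 1 + 0 + 1 + 0 + 2 + 2 + 3 = 9
  Hira: 2 + 3 + 2 + 1 + 1 + 3 + 2 = 14
Hira has the highest total.

Hira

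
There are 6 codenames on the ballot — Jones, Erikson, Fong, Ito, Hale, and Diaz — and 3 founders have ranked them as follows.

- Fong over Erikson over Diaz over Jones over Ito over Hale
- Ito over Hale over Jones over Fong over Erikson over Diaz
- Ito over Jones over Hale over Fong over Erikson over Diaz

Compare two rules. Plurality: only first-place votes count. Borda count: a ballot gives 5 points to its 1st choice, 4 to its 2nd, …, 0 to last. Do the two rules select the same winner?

Yes

Plurality first-place counts: Jones 0, Erikson 0, Fong 1, Ito 2, Hale 0, Diaz 0 → Ito.
Borda totals: Jones 9, Erikson 6, Fong 9, Ito 11, Hale 7, Diaz 3 → Ito.
The two rules agree on Ito.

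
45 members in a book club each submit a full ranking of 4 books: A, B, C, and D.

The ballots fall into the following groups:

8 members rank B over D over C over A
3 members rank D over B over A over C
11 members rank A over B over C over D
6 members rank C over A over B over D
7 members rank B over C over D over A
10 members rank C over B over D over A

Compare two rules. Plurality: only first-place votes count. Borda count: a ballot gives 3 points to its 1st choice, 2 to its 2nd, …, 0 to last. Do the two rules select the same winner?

No

Plurality first-place counts: A 11, B 15, C 16, D 3 → C.
Borda totals: A 48, B 99, C 81, D 42 → B.
The two rules disagree: plurality picks C, Borda picks B.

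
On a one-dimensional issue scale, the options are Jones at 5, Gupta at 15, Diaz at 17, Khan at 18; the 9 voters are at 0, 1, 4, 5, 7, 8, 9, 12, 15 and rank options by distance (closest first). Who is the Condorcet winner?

Jones

With single-peaked preferences on a line, the Condorcet winner is the candidate closest to the median voter.
The median voter (position 7) is closest to Jones at 5.
Check: Jones vs Diaz — voters closer to Jones: 7 of 9.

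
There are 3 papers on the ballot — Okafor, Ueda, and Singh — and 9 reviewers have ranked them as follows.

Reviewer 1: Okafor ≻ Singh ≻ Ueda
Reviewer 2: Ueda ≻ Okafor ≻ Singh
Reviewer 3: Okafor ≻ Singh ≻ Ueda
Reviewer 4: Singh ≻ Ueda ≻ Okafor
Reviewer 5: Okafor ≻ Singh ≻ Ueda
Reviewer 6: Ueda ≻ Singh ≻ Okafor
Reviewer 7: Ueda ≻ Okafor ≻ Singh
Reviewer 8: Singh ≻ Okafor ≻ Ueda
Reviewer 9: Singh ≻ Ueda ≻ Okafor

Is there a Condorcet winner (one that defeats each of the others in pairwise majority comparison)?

No

Head-to-head results (9 voters total):
Okafor vs Ueda: Ueda wins 5–4.
Okafor vs Singh: Okafor wins 5–4.
Ueda vs Singh: Singh wins 6–3.
No candidate beats all others: Okafor beats Singh beats Ueda beats Okafor, a majority cycle.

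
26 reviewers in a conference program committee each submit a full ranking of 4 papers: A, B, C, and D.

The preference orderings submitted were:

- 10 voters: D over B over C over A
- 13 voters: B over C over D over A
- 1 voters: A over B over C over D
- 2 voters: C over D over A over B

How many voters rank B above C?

Ballots ranking B above C: 10+13+1 = 24.
Ballots ranking C above B: 2.
So 24 of 26 voters prefer B to C.

24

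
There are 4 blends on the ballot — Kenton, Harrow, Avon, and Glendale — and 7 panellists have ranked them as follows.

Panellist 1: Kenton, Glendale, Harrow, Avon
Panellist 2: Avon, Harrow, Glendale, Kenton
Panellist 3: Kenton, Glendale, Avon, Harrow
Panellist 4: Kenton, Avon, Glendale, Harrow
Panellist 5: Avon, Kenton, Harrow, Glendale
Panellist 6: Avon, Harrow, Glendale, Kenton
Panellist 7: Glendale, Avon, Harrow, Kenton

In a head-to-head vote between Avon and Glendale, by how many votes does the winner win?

Ballots ranking Avon above Glendale: 4.
Ballots ranking Glendale above Avon: 3.
Avon wins 4–3, a margin of 1.

1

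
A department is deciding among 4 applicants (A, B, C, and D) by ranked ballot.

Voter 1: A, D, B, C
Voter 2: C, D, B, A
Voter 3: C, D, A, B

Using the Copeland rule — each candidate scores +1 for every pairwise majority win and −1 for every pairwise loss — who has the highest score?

C

Pairwise results:
  A vs B: A wins 2–1.
  A vs C: C wins 2–1.
  A vs D: D wins 2–1.
  B vs C: C wins 2–1.
  B vs D: D wins 3–0.
  C vs D: C wins 2–1.
Copeland scores (wins − losses):
  A: 1 − 2 = -1
  B: 0 − 3 = -3
  C: 3 − 0 = 3
  D: 2 − 1 = 1
C has the best Copeland score.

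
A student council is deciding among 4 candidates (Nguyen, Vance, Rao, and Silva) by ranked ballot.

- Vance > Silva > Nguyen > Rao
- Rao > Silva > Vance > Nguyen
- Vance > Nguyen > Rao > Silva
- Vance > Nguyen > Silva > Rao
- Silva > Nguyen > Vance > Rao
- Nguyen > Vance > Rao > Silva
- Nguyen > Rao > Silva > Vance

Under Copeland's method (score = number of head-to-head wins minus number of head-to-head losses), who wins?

Pairwise results:
  Nguyen vs Vance: Vance wins 4–3.
  Nguyen vs Rao: Nguyen wins 6–1.
  Nguyen vs Silva: Nguyen wins 4–3.
  Vance vs Rao: Vance wins 5–2.
  Vance vs Silva: Vance wins 4–3.
  Rao vs Silva: Rao wins 4–3.
Copeland scores (wins − losses):
  Nguyen: 2 − 1 = 1
  Vance: 3 − 0 = 3
  Rao: 1 − 2 = -1
  Silva: 0 − 3 = -3
Vance has the best Copeland score.

Vance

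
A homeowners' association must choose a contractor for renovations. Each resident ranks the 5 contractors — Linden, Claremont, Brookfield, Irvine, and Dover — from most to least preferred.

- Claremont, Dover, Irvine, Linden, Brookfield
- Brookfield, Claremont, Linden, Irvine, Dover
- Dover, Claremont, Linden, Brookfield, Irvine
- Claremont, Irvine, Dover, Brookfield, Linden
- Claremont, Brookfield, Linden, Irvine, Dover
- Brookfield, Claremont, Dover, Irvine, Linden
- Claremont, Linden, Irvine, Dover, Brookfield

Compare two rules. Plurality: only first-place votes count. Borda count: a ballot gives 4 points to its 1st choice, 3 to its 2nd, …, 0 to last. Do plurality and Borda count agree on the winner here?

Plurality first-place counts: Linden 0, Claremont 4, Brookfield 2, Irvine 0, Dover 1 → Claremont.
Borda totals: Linden 10, Claremont 25, Brookfield 13, Irvine 10, Dover 12 → Claremont.
The two rules agree on Claremont.

Yes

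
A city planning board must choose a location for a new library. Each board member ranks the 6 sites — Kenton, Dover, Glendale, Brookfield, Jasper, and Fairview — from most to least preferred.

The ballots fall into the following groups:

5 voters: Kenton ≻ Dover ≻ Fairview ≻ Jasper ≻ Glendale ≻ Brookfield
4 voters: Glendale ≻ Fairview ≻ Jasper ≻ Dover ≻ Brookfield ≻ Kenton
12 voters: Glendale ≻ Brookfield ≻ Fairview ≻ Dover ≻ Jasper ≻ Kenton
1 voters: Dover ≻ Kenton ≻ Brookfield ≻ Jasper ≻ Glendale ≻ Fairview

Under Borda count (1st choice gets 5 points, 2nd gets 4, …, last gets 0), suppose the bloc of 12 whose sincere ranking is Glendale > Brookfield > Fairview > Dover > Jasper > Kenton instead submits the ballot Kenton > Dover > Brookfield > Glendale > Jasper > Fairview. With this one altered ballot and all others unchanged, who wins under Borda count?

Kenton

Borda totals with the altered ballot: Kenton 89, Dover 81, Glendale 50, Brookfield 43, Jasper 36, Fairview 31.
The switch changes the winner from Glendale to Kenton.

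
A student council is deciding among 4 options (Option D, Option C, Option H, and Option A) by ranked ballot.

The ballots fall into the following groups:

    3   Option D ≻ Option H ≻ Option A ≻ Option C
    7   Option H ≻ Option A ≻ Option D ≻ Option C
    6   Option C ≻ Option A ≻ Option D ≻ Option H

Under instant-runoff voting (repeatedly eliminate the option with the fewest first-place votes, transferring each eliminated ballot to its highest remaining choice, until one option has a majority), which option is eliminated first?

Option A

Round 1: Option H 7, Option C 6, Option D 3, Option A 0. Option A has the fewest and is eliminated.
Round 2: Option H 7, Option C 6, Option D 3. Option D has the fewest and is eliminated.
Round 3: Option H 10, Option C 6. Option H has a majority.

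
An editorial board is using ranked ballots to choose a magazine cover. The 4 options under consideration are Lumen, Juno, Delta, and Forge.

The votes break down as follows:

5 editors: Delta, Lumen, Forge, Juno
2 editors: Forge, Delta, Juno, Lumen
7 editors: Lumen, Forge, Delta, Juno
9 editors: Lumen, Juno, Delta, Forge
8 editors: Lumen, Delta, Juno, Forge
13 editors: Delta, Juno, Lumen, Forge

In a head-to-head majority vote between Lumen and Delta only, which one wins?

Ballots ranking Lumen above Delta: 7+9+8 = 24.
Ballots ranking Delta above Lumen: 5+2+13 = 20.
Lumen wins the head-to-head, 24–20.

Lumen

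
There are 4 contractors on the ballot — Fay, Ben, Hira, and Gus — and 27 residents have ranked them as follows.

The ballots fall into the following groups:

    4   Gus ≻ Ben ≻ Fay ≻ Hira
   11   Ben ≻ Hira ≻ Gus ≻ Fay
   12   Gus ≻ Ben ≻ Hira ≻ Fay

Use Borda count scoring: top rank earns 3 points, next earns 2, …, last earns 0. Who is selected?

Borda scores:
  Fay: 4·1 + 11·0 + 12·0 = 4
  Ben: 4·2 + 11·3 + 12·2 = 65
  Hira: 4·0 + 11·2 + 12·1 = 34
  Gus: 4·3 + 11·1 + 12·3 = 59
Ben has the highest total.

Ben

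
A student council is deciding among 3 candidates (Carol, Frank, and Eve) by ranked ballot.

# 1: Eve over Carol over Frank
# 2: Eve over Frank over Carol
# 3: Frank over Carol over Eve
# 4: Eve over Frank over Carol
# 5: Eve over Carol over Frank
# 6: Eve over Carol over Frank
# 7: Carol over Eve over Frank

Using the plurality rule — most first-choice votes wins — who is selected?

Eve

First-place vote totals:
  Carol: 1
  Frank: 1
  Eve: 5
Eve has the most first-place votes.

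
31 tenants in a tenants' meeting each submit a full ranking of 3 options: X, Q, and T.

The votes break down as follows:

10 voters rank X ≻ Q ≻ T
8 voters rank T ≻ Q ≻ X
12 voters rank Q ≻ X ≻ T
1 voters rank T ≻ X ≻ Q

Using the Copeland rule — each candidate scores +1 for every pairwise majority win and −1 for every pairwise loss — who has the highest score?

Pairwise results:
  X vs Q: Q wins 20–11.
  X vs T: X wins 22–9.
  Q vs T: Q wins 22–9.
Copeland scores (wins − losses):
  X: 1 − 1 = 0
  Q: 2 − 0 = 2
  T: 0 − 2 = -2
Q has the best Copeland score.

Q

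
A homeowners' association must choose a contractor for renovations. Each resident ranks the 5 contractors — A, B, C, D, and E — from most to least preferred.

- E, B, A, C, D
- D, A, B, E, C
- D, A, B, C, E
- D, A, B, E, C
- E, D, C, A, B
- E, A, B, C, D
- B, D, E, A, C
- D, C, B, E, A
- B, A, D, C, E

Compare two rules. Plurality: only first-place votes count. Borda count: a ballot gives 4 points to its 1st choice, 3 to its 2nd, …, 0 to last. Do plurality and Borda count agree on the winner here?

Yes

Plurality first-place counts: A 0, B 2, C 0, D 4, E 3 → D.
Borda totals: A 19, B 21, C 9, D 24, E 17 → D.
The two rules agree on D.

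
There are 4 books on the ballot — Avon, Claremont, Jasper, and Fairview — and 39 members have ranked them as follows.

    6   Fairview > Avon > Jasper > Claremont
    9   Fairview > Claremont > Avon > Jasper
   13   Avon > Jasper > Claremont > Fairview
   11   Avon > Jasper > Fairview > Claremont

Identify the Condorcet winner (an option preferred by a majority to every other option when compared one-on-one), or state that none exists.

Avon

Head-to-head results (39 voters total):
Avon vs Claremont: Avon wins 30–9.
Avon vs Jasper: Avon wins 39–0.
Avon vs Fairview: Avon wins 24–15.
Claremont vs Jasper: Jasper wins 30–9.
Claremont vs Fairview: Fairview wins 26–13.
Jasper vs Fairview: Jasper wins 24–15.
Avon beats each rival — Claremont (30–9), Jasper (39–0), Fairview (24–15) — so Avon is the Condorcet winner.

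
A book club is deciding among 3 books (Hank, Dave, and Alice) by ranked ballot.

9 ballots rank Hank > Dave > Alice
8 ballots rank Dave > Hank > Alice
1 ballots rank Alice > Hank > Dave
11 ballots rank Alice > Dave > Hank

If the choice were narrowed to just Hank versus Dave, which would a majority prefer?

Ballots ranking Hank above Dave: 9+1 = 10.
Ballots ranking Dave above Hank: 8+11 = 19.
Dave wins the head-to-head, 19–10.

Dave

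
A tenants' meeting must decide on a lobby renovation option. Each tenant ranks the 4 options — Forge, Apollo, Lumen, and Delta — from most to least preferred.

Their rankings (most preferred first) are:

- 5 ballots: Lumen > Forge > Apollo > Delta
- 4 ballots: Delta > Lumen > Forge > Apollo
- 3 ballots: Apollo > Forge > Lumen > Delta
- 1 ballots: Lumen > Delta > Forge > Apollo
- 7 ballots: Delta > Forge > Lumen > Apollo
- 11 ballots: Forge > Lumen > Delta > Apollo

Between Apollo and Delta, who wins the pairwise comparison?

Ballots ranking Apollo above Delta: 5+3 = 8.
Ballots ranking Delta above Apollo: 4+1+7+11 = 23.
Delta wins the head-to-head, 23–8.

Delta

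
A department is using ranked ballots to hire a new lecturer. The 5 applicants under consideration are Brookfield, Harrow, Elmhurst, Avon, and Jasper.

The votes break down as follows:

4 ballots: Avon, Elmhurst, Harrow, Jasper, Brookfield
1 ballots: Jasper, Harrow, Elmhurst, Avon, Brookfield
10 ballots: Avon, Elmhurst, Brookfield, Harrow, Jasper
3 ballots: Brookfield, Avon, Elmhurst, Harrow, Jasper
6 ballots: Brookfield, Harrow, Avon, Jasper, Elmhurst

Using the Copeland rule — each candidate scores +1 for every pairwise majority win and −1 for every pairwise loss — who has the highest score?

Pairwise results:
  Brookfield vs Harrow: Brookfield wins 19–5.
  Brookfield vs Elmhurst: Elmhurst wins 15–9.
  Brookfield vs Avon: Avon wins 15–9.
  Brookfield vs Jasper: Brookfield wins 19–5.
  Harrow vs Elmhurst: Elmhurst wins 17–7.
  Harrow vs Avon: Avon wins 17–7.
  Harrow vs Jasper: Harrow wins 23–1.
  Elmhurst vs Avon: Avon wins 23–1.
  Elmhurst vs Jasper: Elmhurst wins 17–7.
  Avon vs Jasper: Avon wins 23–1.
Copeland scores (wins − losses):
  Brookfield: 2 − 2 = 0
  Harrow: 1 − 3 = -2
  Elmhurst: 3 − 1 = 2
  Avon: 4 − 0 = 4
  Jasper: 0 − 4 = -4
Avon has the best Copeland score.

Avon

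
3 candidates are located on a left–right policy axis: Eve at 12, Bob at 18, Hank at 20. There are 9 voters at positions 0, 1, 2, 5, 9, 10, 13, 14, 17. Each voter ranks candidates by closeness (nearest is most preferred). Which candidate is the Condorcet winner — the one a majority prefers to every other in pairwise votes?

Eve

With single-peaked preferences on a line, the Condorcet winner is the candidate closest to the median voter.
The median voter (position 9) is closest to Eve at 12.
Check: Eve vs Bob — voters closer to Eve: 8 of 9.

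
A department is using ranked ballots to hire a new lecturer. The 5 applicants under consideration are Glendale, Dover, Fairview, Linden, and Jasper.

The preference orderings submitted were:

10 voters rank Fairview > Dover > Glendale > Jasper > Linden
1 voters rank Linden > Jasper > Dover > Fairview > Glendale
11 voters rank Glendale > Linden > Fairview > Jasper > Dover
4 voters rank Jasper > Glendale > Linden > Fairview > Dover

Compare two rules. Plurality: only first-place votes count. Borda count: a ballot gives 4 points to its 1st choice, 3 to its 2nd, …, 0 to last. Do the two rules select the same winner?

Yes

Plurality first-place counts: Glendale 11, Dover 0, Fairview 10, Linden 1, Jasper 4 → Glendale.
Borda totals: Glendale 76, Dover 32, Fairview 67, Linden 45, Jasper 40 → Glendale.
The two rules agree on Glendale.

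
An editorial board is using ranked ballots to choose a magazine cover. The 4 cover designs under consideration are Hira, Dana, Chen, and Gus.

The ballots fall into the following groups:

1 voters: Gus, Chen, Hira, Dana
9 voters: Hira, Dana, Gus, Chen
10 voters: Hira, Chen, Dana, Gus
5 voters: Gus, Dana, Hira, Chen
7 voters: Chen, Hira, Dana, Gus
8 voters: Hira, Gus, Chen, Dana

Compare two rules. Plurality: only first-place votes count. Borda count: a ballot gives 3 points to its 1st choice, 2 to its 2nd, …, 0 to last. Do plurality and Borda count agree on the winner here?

Yes

Plurality first-place counts: Hira 27, Dana 0, Chen 7, Gus 6 → Hira.
Borda totals: Hira 101, Dana 45, Chen 51, Gus 43 → Hira.
The two rules agree on Hira.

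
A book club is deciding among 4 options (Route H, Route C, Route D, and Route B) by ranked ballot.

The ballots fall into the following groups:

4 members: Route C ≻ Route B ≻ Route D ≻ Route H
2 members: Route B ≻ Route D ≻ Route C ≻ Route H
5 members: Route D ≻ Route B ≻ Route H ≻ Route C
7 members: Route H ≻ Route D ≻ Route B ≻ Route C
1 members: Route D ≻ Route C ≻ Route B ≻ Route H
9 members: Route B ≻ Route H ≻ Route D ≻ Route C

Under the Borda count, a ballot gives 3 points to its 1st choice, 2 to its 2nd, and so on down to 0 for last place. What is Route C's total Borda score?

16

Borda scores:
  Route H: 4·0 + 2·0 + 5·1 + 7·3 + 0 + 9·2 = 44
  Route C: 4·3 + 2·1 + 5·0 + 7·0 + 2 + 9·0 = 16
  Route D: 4·1 + 2·2 + 5·3 + 7·2 + 3 + 9·1 = 49
  Route B: 4·2 + 2·3 + 5·2 + 7·1 + 1 + 9·3 = 59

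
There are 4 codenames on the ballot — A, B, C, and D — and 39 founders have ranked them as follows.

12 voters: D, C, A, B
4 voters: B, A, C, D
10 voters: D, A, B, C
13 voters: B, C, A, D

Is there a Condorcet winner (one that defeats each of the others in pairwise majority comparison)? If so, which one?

Head-to-head results (39 voters total):
A vs B: A wins 22–17.
A vs C: C wins 25–14.
A vs D: D wins 22–17.
B vs C: B wins 27–12.
B vs D: D wins 22–17.
C vs D: D wins 22–17.
D beats each rival — A (22–17), B (22–17), C (22–17) — so D is the Condorcet winner.

D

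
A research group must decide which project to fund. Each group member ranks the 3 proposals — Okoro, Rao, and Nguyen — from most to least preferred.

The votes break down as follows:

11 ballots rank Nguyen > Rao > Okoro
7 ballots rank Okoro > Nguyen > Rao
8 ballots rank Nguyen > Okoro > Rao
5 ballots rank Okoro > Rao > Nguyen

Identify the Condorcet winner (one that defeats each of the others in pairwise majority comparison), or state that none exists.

Head-to-head results (31 voters total):
Okoro vs Rao: Okoro wins 20–11.
Okoro vs Nguyen: Nguyen wins 19–12.
Rao vs Nguyen: Nguyen wins 26–5.
Nguyen beats each rival — Okoro (19–12), Rao (26–5) — so Nguyen is the Condorcet winner.

Nguyen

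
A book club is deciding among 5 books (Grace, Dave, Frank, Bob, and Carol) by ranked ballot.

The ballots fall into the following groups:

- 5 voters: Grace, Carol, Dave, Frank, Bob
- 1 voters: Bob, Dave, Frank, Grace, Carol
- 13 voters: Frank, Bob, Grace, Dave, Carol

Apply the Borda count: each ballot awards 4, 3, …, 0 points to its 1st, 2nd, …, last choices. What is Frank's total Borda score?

Borda scores:
  Grace: 5·4 + 1 + 13·2 = 47
  Dave: 5·2 + 3 + 13·1 = 26
  Frank: 5·1 + 2 + 13·4 = 59
  Bob: 5·0 + 4 + 13·3 = 43
  Carol: 5·3 + 0 + 13·0 = 15

59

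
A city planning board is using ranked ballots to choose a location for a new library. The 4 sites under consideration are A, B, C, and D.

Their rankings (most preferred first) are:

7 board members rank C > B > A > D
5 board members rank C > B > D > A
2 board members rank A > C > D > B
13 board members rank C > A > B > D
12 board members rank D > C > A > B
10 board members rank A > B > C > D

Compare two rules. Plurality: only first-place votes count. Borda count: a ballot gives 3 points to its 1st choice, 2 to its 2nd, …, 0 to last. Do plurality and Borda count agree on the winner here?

Yes

Plurality first-place counts: A 12, B 0, C 25, D 12 → C.
Borda totals: A 81, B 57, C 113, D 43 → C.
The two rules agree on C.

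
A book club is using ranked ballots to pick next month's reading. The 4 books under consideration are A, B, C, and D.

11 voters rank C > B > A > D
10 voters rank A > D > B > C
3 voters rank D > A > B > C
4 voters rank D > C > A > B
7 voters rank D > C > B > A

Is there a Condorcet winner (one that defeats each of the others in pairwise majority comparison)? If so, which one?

Head-to-head results (35 voters total):
A vs B: B wins 18–17.
A vs C: C wins 22–13.
A vs D: A wins 21–14.
B vs C: C wins 22–13.
B vs D: D wins 24–11.
C vs D: D wins 24–11.
No candidate beats all others: A beats D beats B beats A, a majority cycle.

There is no Condorcet winner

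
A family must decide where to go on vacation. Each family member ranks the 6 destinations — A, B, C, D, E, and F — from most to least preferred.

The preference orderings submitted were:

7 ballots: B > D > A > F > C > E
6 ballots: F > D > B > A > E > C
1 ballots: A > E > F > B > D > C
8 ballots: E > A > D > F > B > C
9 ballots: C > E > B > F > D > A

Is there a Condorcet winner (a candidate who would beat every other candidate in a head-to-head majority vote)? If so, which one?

Head-to-head results (31 voters total):
A vs B: B wins 22–9.
A vs C: A wins 22–9.
A vs D: D wins 22–9.
A vs E: E wins 17–14.
A vs F: A wins 16–15.
B vs C: B wins 22–9.
B vs D: B wins 17–14.
B vs E: E wins 18–13.
B vs F: B wins 16–15.
C vs D: D wins 22–9.
C vs E: C wins 16–15.
C vs F: F wins 22–9.
D vs E: E wins 18–13.
D vs F: F wins 16–15.
E vs F: E wins 18–13.
No candidate beats all others: A beats C beats E beats A, a majority cycle.

No Condorcet winner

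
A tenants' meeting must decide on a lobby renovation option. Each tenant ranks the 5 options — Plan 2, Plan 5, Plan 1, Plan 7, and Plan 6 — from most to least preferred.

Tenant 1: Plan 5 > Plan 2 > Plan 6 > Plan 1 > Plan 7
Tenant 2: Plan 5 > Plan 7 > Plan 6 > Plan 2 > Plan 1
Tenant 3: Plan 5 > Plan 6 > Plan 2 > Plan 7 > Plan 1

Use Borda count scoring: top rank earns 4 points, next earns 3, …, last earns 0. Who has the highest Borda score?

Plan 5

Borda scores:
  Plan 2: 3 + 1 + 2 = 6
  Plan 5: 4 + 4 + 4 = 12
  Plan 1: 1 + 0 + 0 = 1
  Plan 7: 0 + 3 + 1 = 4
  Plan 6: 2 + 2 + 3 = 7
Plan 5 has the highest total.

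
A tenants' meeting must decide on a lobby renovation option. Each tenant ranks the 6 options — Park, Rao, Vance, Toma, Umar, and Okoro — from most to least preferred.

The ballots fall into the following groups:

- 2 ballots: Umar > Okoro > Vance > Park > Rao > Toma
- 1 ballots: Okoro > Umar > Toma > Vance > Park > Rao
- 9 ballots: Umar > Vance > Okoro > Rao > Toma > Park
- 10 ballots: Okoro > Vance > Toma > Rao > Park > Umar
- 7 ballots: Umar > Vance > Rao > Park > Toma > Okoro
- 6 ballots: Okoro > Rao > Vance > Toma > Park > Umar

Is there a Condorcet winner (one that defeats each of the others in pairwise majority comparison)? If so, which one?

Head-to-head results (35 voters total):
Park vs Rao: Rao wins 32–3.
Park vs Vance: Vance wins 35–0.
Park vs Toma: Toma wins 26–9.
Park vs Umar: Umar wins 19–16.
Park vs Okoro: Okoro wins 28–7.
Rao vs Vance: Vance wins 29–6.
Rao vs Toma: Rao wins 24–11.
Rao vs Umar: Umar wins 19–16.
Rao vs Okoro: Okoro wins 28–7.
Vance vs Toma: Vance wins 34–1.
Vance vs Umar: Umar wins 19–16.
Vance vs Okoro: Okoro wins 19–16.
Toma vs Umar: Umar wins 19–16.
Toma vs Okoro: Okoro wins 28–7.
Umar vs Okoro: Umar wins 18–17.
Umar beats each rival — Park (19–16), Rao (19–16), Vance (19–16), Toma (19–16), Okoro (18–17) — so Umar is the Condorcet winner.

Umar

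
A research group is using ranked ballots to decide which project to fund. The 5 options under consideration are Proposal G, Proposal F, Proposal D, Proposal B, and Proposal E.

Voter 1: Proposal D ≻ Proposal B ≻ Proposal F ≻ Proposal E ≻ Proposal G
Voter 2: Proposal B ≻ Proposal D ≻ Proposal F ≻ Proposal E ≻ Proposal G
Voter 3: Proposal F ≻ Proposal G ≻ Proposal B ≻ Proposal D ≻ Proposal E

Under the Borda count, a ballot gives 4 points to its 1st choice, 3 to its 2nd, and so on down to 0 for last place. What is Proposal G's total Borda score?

3

Borda scores:
  Proposal G: 0 + 0 + 3 = 3
  Proposal F: 2 + 2 + 4 = 8
  Proposal D: 4 + 3 + 1 = 8
  Proposal B: 3 + 4 + 2 = 9
  Proposal E: 1 + 1 + 0 = 2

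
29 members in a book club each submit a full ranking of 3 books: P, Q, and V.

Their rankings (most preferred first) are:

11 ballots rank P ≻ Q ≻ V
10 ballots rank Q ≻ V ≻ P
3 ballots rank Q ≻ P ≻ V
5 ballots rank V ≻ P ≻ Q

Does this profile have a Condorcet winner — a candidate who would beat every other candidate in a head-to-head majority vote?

Head-to-head results (29 voters total):
P vs Q: P wins 16–13.
P vs V: V wins 15–14.
Q vs V: Q wins 24–5.
No candidate beats all others: P beats Q beats V beats P, a majority cycle.

No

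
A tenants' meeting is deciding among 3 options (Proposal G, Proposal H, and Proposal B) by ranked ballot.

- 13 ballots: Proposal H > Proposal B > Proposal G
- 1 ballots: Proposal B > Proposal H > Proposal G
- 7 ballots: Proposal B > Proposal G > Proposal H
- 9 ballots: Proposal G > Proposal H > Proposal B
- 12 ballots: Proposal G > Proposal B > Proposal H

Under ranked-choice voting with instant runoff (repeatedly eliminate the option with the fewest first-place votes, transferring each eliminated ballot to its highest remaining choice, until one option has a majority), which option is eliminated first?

Round 1: Proposal G 21, Proposal H 13, Proposal B 8. Proposal B has the fewest and is eliminated.
Round 2: Proposal G 28, Proposal H 14. Proposal G has a majority.

Proposal B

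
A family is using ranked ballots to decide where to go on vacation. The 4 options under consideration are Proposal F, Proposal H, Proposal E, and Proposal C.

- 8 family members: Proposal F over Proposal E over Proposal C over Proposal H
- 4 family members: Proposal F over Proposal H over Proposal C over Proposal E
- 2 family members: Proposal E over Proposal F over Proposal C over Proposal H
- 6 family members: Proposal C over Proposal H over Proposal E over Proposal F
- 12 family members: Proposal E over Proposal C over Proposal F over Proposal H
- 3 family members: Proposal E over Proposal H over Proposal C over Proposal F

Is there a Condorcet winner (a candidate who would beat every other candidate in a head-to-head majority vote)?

Yes

Head-to-head results (35 voters total):
Proposal F vs Proposal H: Proposal F wins 26–9.
Proposal F vs Proposal E: Proposal E wins 23–12.
Proposal F vs Proposal C: Proposal C wins 21–14.
Proposal H vs Proposal E: Proposal E wins 25–10.
Proposal H vs Proposal C: Proposal C wins 28–7.
Proposal E vs Proposal C: Proposal E wins 25–10.
Proposal E beats each rival — Proposal F (23–12), Proposal H (25–10), Proposal C (25–10) — so Proposal E is the Condorcet winner.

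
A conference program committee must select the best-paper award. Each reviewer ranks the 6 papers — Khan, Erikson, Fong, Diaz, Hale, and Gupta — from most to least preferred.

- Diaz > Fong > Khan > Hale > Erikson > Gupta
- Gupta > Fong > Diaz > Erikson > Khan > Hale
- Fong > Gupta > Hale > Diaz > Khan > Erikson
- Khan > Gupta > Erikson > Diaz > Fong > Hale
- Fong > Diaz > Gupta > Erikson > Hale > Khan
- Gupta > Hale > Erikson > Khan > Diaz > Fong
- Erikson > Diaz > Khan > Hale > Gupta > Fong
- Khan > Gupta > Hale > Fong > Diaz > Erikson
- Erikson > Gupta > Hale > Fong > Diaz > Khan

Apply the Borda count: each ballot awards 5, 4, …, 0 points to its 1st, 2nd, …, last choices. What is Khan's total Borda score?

Borda scores:
  Khan: 3 + 1 + 1 + 5 + 0 + 2 + 3 + 5 + 0 = 20
  Erikson: 1 + 2 + 0 + 3 + 2 + 3 + 5 + 0 + 5 = 21
  Fong: 4 + 4 + 5 + 1 + 5 + 0 + 0 + 2 + 2 = 23
  Diaz: 5 + 3 + 2 + 2 + 4 + 1 + 4 + 1 + 1 = 23
  Hale: 2 + 0 + 3 + 0 + 1 + 4 + 2 + 3 + 3 = 18
  Gupta: 0 + 5 + 4 + 4 + 3 + 5 + 1 + 4 + 4 = 30

20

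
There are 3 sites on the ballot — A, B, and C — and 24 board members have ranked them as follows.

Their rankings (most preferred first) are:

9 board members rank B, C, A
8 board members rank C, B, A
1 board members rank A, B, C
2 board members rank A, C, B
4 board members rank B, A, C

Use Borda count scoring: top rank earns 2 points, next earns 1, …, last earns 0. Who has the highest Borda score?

B

Borda scores:
  A: 9·0 + 8·0 + 2 + 2·2 + 4·1 = 10
  B: 9·2 + 8·1 + 1 + 2·0 + 4·2 = 35
  C: 9·1 + 8·2 + 0 + 2·1 + 4·0 = 27
B has the highest total.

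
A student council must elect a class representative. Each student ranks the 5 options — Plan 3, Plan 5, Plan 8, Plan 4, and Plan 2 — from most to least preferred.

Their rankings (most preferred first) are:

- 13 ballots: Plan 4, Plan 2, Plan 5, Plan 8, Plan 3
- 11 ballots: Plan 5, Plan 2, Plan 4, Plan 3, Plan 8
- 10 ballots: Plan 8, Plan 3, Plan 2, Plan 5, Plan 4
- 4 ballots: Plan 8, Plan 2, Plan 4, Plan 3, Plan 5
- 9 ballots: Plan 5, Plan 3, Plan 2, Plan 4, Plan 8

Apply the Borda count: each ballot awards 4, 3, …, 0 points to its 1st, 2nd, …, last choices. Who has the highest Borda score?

Borda scores:
  Plan 3: 13·0 + 11·1 + 10·3 + 4·1 + 9·3 = 72
  Plan 5: 13·2 + 11·4 + 10·1 + 4·0 + 9·4 = 116
  Plan 8: 13·1 + 11·0 + 10·4 + 4·4 + 9·0 = 69
  Plan 4: 13·4 + 11·2 + 10·0 + 4·2 + 9·1 = 91
  Plan 2: 13·3 + 11·3 + 10·2 + 4·3 + 9·2 = 122
Plan 2 has the highest total.

Plan 2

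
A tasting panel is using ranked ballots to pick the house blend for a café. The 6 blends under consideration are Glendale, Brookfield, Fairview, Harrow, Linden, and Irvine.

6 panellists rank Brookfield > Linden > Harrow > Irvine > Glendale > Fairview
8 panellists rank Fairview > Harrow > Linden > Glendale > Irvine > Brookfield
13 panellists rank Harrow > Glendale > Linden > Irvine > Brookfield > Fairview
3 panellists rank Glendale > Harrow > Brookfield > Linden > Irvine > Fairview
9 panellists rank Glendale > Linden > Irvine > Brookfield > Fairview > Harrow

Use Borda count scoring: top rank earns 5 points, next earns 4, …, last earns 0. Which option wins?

Glendale

Borda scores:
  Glendale: 6·1 + 8·2 + 13·4 + 3·5 + 9·5 = 134
  Brookfield: 6·5 + 8·0 + 13·1 + 3·3 + 9·2 = 70
  Fairview: 6·0 + 8·5 + 13·0 + 3·0 + 9·1 = 49
  Harrow: 6·3 + 8·4 + 13·5 + 3·4 + 9·0 = 127
  Linden: 6·4 + 8·3 + 13·3 + 3·2 + 9·4 = 129
  Irvine: 6·2 + 8·1 + 13·2 + 3·1 + 9·3 = 76
Glendale has the highest total.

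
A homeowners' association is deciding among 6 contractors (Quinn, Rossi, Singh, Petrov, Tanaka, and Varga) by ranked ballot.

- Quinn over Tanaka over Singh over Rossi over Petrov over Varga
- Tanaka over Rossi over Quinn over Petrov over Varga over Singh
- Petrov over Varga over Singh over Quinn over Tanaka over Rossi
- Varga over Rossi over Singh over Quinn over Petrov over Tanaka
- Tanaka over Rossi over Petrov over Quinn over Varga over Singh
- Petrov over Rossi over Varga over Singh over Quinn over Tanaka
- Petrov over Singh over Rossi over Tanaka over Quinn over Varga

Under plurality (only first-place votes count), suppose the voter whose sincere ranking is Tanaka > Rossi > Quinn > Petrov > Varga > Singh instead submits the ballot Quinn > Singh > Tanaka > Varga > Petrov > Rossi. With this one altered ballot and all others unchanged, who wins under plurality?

Petrov

First-place totals with the altered ballot: Quinn 2, Rossi 0, Singh 0, Petrov 3, Tanaka 1, Varga 1.
The winner is unchanged: still Petrov.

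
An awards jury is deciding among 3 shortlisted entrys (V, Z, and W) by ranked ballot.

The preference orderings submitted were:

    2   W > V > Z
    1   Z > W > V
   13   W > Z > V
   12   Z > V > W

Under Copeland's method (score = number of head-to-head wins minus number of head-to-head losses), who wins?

Pairwise results:
  V vs Z: Z wins 26–2.
  V vs W: W wins 16–12.
  Z vs W: W wins 15–13.
Copeland scores (wins − losses):
  V: 0 − 2 = -2
  Z: 1 − 1 = 0
  W: 2 − 0 = 2
W has the best Copeland score.

W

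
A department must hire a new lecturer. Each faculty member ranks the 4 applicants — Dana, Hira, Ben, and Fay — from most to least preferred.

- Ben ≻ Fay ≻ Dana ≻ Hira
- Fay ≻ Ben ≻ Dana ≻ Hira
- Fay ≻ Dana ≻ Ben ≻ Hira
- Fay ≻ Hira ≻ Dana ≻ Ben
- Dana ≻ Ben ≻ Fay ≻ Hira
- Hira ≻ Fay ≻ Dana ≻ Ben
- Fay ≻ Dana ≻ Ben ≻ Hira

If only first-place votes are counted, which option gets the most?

Fay

First-place vote totals:
  Dana: 1
  Hira: 1
  Ben: 1
  Fay: 4
Fay has the most first-place votes.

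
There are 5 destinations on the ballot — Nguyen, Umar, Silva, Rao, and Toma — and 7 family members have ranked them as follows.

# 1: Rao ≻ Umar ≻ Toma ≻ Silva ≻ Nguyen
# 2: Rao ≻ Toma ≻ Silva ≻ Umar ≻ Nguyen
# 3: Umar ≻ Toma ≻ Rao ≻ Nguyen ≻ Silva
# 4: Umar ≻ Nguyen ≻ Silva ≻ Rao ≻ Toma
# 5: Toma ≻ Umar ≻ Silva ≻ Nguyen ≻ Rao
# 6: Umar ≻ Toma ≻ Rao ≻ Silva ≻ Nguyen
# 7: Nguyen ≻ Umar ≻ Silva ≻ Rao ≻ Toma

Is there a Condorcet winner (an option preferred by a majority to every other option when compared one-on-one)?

Head-to-head results (7 voters total):
Nguyen vs Umar: Umar wins 6–1.
Nguyen vs Silva: Silva wins 4–3.
Nguyen vs Rao: Rao wins 4–3.
Nguyen vs Toma: Toma wins 5–2.
Umar vs Silva: Umar wins 6–1.
Umar vs Rao: Umar wins 5–2.
Umar vs Toma: Umar wins 5–2.
Silva vs Rao: Rao wins 4–3.
Silva vs Toma: Toma wins 5–2.
Rao vs Toma: Rao wins 4–3.
Umar beats each rival — Nguyen (6–1), Silva (6–1), Rao (5–2), Toma (5–2) — so Umar is the Condorcet winner.

Yes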